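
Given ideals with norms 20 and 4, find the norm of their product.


N(IJ) = N(I) * N(J)
= 20 * 4
= 80

80


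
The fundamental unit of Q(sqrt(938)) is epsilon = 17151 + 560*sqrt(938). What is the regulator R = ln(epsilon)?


epsilon = 17151 + 560*sqrt(938)
= 34302.0000
R = ln(34302.0000)
= 10.4430

10.4430


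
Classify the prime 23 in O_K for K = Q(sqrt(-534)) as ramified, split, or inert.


K = Q(sqrt(-534)). Since d mod 4 = 2, disc(K) = -2136.
Check p | disc: -2136 mod 23 = 3.
p does not divide disc. Compute Legendre symbol (d/p):
18^((23-1)/2) mod 23 = 1
(d/p) = 1, so p splits: (p) = P*P' with e=1, f=1, g=2.
Therefore p is split.

split


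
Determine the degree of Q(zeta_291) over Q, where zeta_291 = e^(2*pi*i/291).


The degree equals Euler's totient phi(291).
291 = 3 * 97
phi(291) = 192

192


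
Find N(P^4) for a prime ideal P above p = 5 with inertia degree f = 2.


N(P^a) = p^(a*f)
= 5^(4*2)
= 5^8
= 390625

390625


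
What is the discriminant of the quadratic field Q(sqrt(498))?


For K = Q(sqrt(d)) with d squarefree: disc(K) = d if d = 1 mod 4, and disc(K) = 4d if d = 2 or 3 mod 4.
Here d = 498, and d mod 4 = 2.
d = 2 mod 4, not 1 (O_K = Z[sqrt(d)]), so disc(K) = 4d = 4 * (498) = 1992

1992


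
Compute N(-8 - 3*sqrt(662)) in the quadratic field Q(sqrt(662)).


N(a + b*sqrt(d)) = a^2 - d*b^2
= (-8)^2 - (662)*(-3)^2
= 64 - 5958
= -5894

-5894


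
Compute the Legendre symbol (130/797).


p = 797 is prime, so compute (130/797) with the reciprocity algorithm (Jacobi-symbol steps: pull out 2s via (2/n), flip via reciprocity, reduce):
  pull out 2: (2/797) = -1  (since 797 mod 8 = 5)
  reciprocity: (65/797) -> +(797/65)
  reduce: (17/65)
  reciprocity: (17/65) -> +(65/17)
  reduce: (14/17)
  pull out 2: (2/17) = +1  (since 17 mod 8 = 1)
  reciprocity: (7/17) -> +(17/7)
  reduce: (3/7)
  reciprocity: (3/7) -> -(7/3)
  reduce: (1/3)
  (1/3) = 1
Product of signs = 1
(130/797) = 1

1


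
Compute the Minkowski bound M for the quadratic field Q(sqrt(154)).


d = 154, d mod 4 = 2, so disc(K) = 4d = 616; |disc(K)| = 616
Real quadratic field, so n = 2, s = r2 = 0, r1 = 2
M = (n!/n^n) * (4/pi)^s * sqrt(|disc(K)|) = (2!/2^2) * (4/pi)^0 * sqrt(616)
= 0.5 * 1.000000 * 24.819347
= 12.4097

12.4097


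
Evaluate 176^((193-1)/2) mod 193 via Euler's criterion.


p = 193 is prime and the exponent is (p-1)/2 = 96, so by Euler's criterion 176^96 = (176/193) = +1 or -1 mod 193.
Compute by square-and-multiply:
  96 = 64 + 32 (binary 1100000)
  Repeated squaring mod 193: 176^1 = 176, 176^2 = 96, 176^4 = 145, 176^8 = 181, 176^16 = 144, 176^32 = 85, 176^64 = 84
  176^96 = 176^64 * 176^32 = 84 * 85 mod 193
    84 * 85 = 7140 = 192 mod 193
  176^96 = 192 mod 193
Result 192 = p - 1 = -1 mod 193: 176 is a quadratic non-residue mod 193. As a residue in [0, p-1] the value is 192.
176^96 mod 193 = 192

192


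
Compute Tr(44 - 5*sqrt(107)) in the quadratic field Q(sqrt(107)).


Tr(a + b*sqrt(d)) = (a + b*sqrt(d)) + (a - b*sqrt(d)) = 2a
= 2 * (44)
= 88

88


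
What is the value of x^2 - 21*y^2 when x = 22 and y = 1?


x^2 - d*y^2
= 22^2 - 21*1^2
= 484 - 21
= 463

463


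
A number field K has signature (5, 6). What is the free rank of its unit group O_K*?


By Dirichlet's unit theorem:
rank = r1 + r2 - 1
= 5 + 6 - 1
= 10

10


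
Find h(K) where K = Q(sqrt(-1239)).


K = Q(sqrt(-1239)). d mod 4 = 1, so D = disc(K) = d = -1239
h(K) equals the number of primitive reduced positive-definite forms (a, b, c) = a*x^2 + b*x*y + c*y^2 with b^2 - 4ac = D,
where reduced means |b| <= a <= c, with b >= 0 whenever |b| = a or a = c, and primitive means gcd(a, b, c) = 1.
Reduced forces 3a^2 <= |D| = 1239, so 1 <= a <= 20; b must have the parity of D, and c = (b^2 - D)/(4a) must be an integer >= a.
Enumerate a = 1..20, b in [-a, a]:
  a=1: (1, 1, 310)  [1]
  a=2: (2, -1, 155), (2, 1, 155)  [2]
  a=3: (3, 3, 104)  [1]
  a=4: (4, -3, 78), (4, 3, 78)  [2]
  a=5: (5, -1, 62), (5, 1, 62)  [2]
  a=6: (6, -3, 52), (6, 3, 52)  [2]
  a=7: (7, 7, 46)  [1]
  a=8: (8, -3, 39), (8, 3, 39)  [2]
  a=9: none
  a=10: (10, -9, 33), (10, -1, 31), (10, 1, 31), (10, 9, 33)  [4]
  a=11: (11, -9, 30), (11, 9, 30)  [2]
  a=12: (12, -3, 26), (12, 3, 26)  [2]
  a=13: (13, -3, 24), (13, 3, 24)  [2]
  a=14: (14, -7, 23), (14, 7, 23)  [2]
  a=15: (15, -9, 22), (15, 9, 22)  [2]
  a=16: (16, -13, 22), (16, 13, 22)  [2]
  a=17: (17, -11, 20), (17, 11, 20)  [2]
  a=18..19: none
  a=20: (20, 19, 20)  [1]
Total reduced forms: 1 + 2 + 1 + 2 + 2 + 2 + 1 + 2 + 4 + 2 + 2 + 2 + 2 + 2 + 2 + 2 + 1 = 32
h = 32

32


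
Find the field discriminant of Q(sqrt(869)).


For K = Q(sqrt(d)) with d squarefree: disc(K) = d if d = 1 mod 4, and disc(K) = 4d if d = 2 or 3 mod 4.
Here d = 869, and d mod 4 = 1.
d = 1 mod 4 (O_K = Z[(1+sqrt(d))/2]), so disc(K) = d = 869

869


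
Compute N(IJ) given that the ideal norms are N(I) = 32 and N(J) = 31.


N(IJ) = N(I) * N(J)
= 32 * 31
= 992

992


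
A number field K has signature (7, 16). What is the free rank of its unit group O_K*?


By Dirichlet's unit theorem:
rank = r1 + r2 - 1
= 7 + 16 - 1
= 22

22


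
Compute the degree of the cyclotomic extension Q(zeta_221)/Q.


The degree equals Euler's totient phi(221).
221 = 13 * 17
phi(221) = 192

192


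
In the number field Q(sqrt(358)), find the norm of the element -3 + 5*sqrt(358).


N(a + b*sqrt(d)) = a^2 - d*b^2
= (-3)^2 - (358)*(5)^2
= 9 - 8950
= -8941

-8941


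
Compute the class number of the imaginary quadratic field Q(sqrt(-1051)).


K = Q(sqrt(-1051)). d mod 4 = 1, so D = disc(K) = d = -1051
h(K) equals the number of primitive reduced positive-definite forms (a, b, c) = a*x^2 + b*x*y + c*y^2 with b^2 - 4ac = D,
where reduced means |b| <= a <= c, with b >= 0 whenever |b| = a or a = c, and primitive means gcd(a, b, c) = 1.
Reduced forces 3a^2 <= |D| = 1051, so 1 <= a <= 18; b must have the parity of D, and c = (b^2 - D)/(4a) must be an integer >= a.
Enumerate a = 1..18, b in [-a, a]:
  a=1: (1, 1, 263)  [1]
  a=2..4: none
  a=5: (5, -3, 53), (5, 3, 53)  [2]
  a=6..10: none
  a=11: (11, -7, 25), (11, 7, 25)  [2]
  a=12..18: none
Total reduced forms: 1 + 2 + 2 = 5
h = 5

5


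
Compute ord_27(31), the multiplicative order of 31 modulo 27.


We want ord_27(31), the smallest k >= 1 with 31^k = 1 mod 27.
n = 27 = 3^3, phi(27) = 18; the order divides phi(n).
Divisors of 18: 1, 2, 3, 6, 9, 18
Repeated squaring mod 27: 31^1 = 4, 31^2 = 16, 31^4 = 13, 31^8 = 7, 31^16 = 22
Test divisors in increasing order:
  k=1: 31^1 = 4 mod 27
  k=2: 31^2 = 16 mod 27
  k=3: 31^3 = 16 * 4 = 10 mod 27
  k=6: 31^6 = 13 * 16 = 19 mod 27
  k=9: 31^9 = 7 * 4 = 1 mod 27  <- first divisor giving 1
Order = 9

9


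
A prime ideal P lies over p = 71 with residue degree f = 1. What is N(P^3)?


N(P^a) = p^(a*f)
= 71^(3*1)
= 71^3
= 357911

357911


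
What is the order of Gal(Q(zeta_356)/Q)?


|Gal(Q(zeta_356)/Q)| = phi(356)
= 176

176


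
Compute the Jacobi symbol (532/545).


Compute (532/545) via quadratic reciprocity:
  pull out 2: (2/545) = +1  (since 545 mod 8 = 1)
  pull out 2: (2/545) = +1  (since 545 mod 8 = 1)
  reciprocity: (133/545) -> +(545/133)
  reduce: (13/133)
  reciprocity: (13/133) -> +(133/13)
  reduce: (3/13)
  reciprocity: (3/13) -> +(13/3)
  reduce: (1/3)
  (1/3) = 1
Product of signs = 1

1


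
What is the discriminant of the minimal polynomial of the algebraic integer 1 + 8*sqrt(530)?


The element 1 + 8*sqrt(530) has minimal polynomial:
x^2 - 2*x - 33919
Discriminant = (-2)^2 - 4*(-33919)
= 4 + 135676
= 135680

135680


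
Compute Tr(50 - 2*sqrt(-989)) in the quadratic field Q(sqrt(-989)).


Tr(a + b*sqrt(d)) = (a + b*sqrt(d)) + (a - b*sqrt(d)) = 2a
= 2 * (50)
= 100

100


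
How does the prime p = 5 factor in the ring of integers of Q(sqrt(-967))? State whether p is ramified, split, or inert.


K = Q(sqrt(-967)). Since d mod 4 = 1, disc(K) = -967.
Check p | disc: -967 mod 5 = 3.
p does not divide disc. Compute Legendre symbol (d/p):
3^((5-1)/2) mod 5 = -1
(d/p) = -1, so p is inert: (p) stays prime with e=1, f=2, g=1.
Therefore p is inert.

inert


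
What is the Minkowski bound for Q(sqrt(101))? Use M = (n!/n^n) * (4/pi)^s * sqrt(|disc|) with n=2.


d = 101, d mod 4 = 1, so disc(K) = d = 101; |disc(K)| = 101
Real quadratic field, so n = 2, s = r2 = 0, r1 = 2
M = (n!/n^n) * (4/pi)^s * sqrt(|disc(K)|) = (2!/2^2) * (4/pi)^0 * sqrt(101)
= 0.5 * 1.000000 * 10.049876
= 5.0249

5.0249


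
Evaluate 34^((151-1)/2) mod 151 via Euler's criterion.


p = 151 is prime and the exponent is (p-1)/2 = 75, so by Euler's criterion 34^75 = (34/151) = +1 or -1 mod 151.
Compute by square-and-multiply:
  75 = 64 + 8 + 2 + 1 (binary 1001011)
  Repeated squaring mod 151: 34^1 = 34, 34^2 = 99, 34^4 = 137, 34^8 = 45, 34^16 = 62, 34^32 = 69, 34^64 = 80
  34^75 = 34^64 * 34^8 * 34^2 * 34^1 = 80 * 45 * 99 * 34 mod 151
    80 * 45 = 3600 = 127 mod 151
    127 * 99 = 12573 = 40 mod 151
    40 * 34 = 1360 = 1 mod 151
  34^75 = 1 mod 151
Result 1: 34 is a quadratic residue mod 151.
34^75 mod 151 = 1

1


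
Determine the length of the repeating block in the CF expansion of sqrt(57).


Run the CF algorithm for sqrt(57).
a_0 = floor(sqrt(57)) = 7; set m_0=0, q_0=1.
Recurrence: m' = q*a - m,  q' = (d - m'^2)/q,  a' = floor((a_0 + m')/q').
  step 1: m=7, q=8, a=1
  step 2: m=1, q=7, a=1
  step 3: m=6, q=3, a=4
  step 4: m=6, q=7, a=1
  step 5: m=1, q=8, a=1
  step 6: m=7, q=1, a=14
a_6 = 2*a_0 = 14, so the period closes here.
sqrt(57) = [7; 1, 1, 4, 1, 1, 14]
Period length = 6

6


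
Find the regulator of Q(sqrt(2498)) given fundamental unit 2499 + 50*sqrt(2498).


epsilon = 2499 + 50*sqrt(2498)
= 4997.9998
R = ln(4997.9998)
= 8.5168

8.5168


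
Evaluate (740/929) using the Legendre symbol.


p = 929 is prime, so compute (740/929) with the reciprocity algorithm (Jacobi-symbol steps: pull out 2s via (2/n), flip via reciprocity, reduce):
  pull out 2: (2/929) = +1  (since 929 mod 8 = 1)
  pull out 2: (2/929) = +1  (since 929 mod 8 = 1)
  reciprocity: (185/929) -> +(929/185)
  reduce: (4/185)
  pull out 2: (2/185) = +1  (since 185 mod 8 = 1)
  pull out 2: (2/185) = +1  (since 185 mod 8 = 1)
  (1/185) = 1
Product of signs = 1
(740/929) = 1

1


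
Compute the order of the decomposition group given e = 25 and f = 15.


|D_P| = e * f
= 25 * 15
= 375

375


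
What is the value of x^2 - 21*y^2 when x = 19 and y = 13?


x^2 - d*y^2
= 19^2 - 21*13^2
= 361 - 3549
= -3188

-3188


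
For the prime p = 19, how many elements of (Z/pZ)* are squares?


For prime p, the number of non-zero quadratic residues is (p-1)/2.
= (19-1)/2
= 9

9


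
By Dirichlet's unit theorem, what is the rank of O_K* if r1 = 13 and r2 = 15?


By Dirichlet's unit theorem:
rank = r1 + r2 - 1
= 13 + 15 - 1
= 27

27


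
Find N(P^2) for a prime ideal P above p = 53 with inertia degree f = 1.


N(P^a) = p^(a*f)
= 53^(2*1)
= 53^2
= 2809

2809


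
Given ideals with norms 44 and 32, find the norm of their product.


N(IJ) = N(I) * N(J)
= 44 * 32
= 1408

1408


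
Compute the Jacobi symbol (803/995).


Compute (803/995) via quadratic reciprocity:
  reciprocity: (803/995) -> -(995/803)
  reduce: (192/803)
  pull out 2: (2/803) = -1  (since 803 mod 8 = 3)
  pull out 2: (2/803) = -1  (since 803 mod 8 = 3)
  pull out 2: (2/803) = -1  (since 803 mod 8 = 3)
  pull out 2: (2/803) = -1  (since 803 mod 8 = 3)
  pull out 2: (2/803) = -1  (since 803 mod 8 = 3)
  pull out 2: (2/803) = -1  (since 803 mod 8 = 3)
  reciprocity: (3/803) -> -(803/3)
  reduce: (2/3)
  pull out 2: (2/3) = -1  (since 3 mod 8 = 3)
  (1/3) = 1
Product of signs = -1

-1


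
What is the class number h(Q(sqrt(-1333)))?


K = Q(sqrt(-1333)). d mod 4 = 3, so D = disc(K) = 4d = -5332
h(K) equals the number of primitive reduced positive-definite forms (a, b, c) = a*x^2 + b*x*y + c*y^2 with b^2 - 4ac = D,
where reduced means |b| <= a <= c, with b >= 0 whenever |b| = a or a = c, and primitive means gcd(a, b, c) = 1.
Reduced forces 3a^2 <= |D| = 5332, so 1 <= a <= 42; b must have the parity of D, and c = (b^2 - D)/(4a) must be an integer >= a.
Enumerate a = 1..42, b in [-a, a]:
  a=1: (1, 0, 1333)  [1]
  a=2: (2, 2, 667)  [1]
  a=3..6: none
  a=7: (7, -4, 191), (7, 4, 191)  [2]
  a=8..10: none
  a=11: (11, -6, 122), (11, 6, 122)  [2]
  a=12..13: none
  a=14: (14, -10, 97), (14, 10, 97)  [2]
  a=15..18: none
  a=19: (19, -8, 71), (19, 8, 71)  [2]
  a=20..21: none
  a=22: (22, -6, 61), (22, 6, 61)  [2]
  a=23: (23, -2, 58), (23, 2, 58)  [2]
  a=24..28: none
  a=29: (29, -2, 46), (29, 2, 46)  [2]
  a=30: none
  a=31: (31, 0, 43)  [1]
  a=32..36: none
  a=37: (37, 12, 37)  [1]
  a=38: (38, -30, 41), (38, 30, 41)  [2]
  a=39..42: none
Total reduced forms: 1 + 1 + 2 + 2 + 2 + 2 + 2 + 2 + 2 + 1 + 1 + 2 = 20
h = 20

20


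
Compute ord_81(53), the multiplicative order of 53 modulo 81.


We want ord_81(53), the smallest k >= 1 with 53^k = 1 mod 81.
n = 81 = 3^4, phi(81) = 54; the order divides phi(n).
Divisors of 54: 1, 2, 3, 6, 9, 18, 27, 54
Repeated squaring mod 81: 53^1 = 53, 53^2 = 55, 53^4 = 28, 53^8 = 55, 53^16 = 28, 53^32 = 55
Test divisors in increasing order:
  k=1: 53^1 = 53 mod 81
  k=2: 53^2 = 55 mod 81
  k=3: 53^3 = 55 * 53 = 80 mod 81
  k=6: 53^6 = 28 * 55 = 1 mod 81  <- first divisor giving 1
Order = 6

6


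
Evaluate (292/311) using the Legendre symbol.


p = 311 is prime, so compute (292/311) with the reciprocity algorithm (Jacobi-symbol steps: pull out 2s via (2/n), flip via reciprocity, reduce):
  pull out 2: (2/311) = +1  (since 311 mod 8 = 7)
  pull out 2: (2/311) = +1  (since 311 mod 8 = 7)
  reciprocity: (73/311) -> +(311/73)
  reduce: (19/73)
  reciprocity: (19/73) -> +(73/19)
  reduce: (16/19)
  pull out 2: (2/19) = -1  (since 19 mod 8 = 3)
  pull out 2: (2/19) = -1  (since 19 mod 8 = 3)
  pull out 2: (2/19) = -1  (since 19 mod 8 = 3)
  pull out 2: (2/19) = -1  (since 19 mod 8 = 3)
  (1/19) = 1
Product of signs = 1
(292/311) = 1

1


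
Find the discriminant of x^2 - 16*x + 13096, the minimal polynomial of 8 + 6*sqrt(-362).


The element 8 + 6*sqrt(-362) has minimal polynomial:
x^2 - 16*x + 13096
Discriminant = (-16)^2 - 4*(13096)
= 256 - 52384
= -52128

-52128


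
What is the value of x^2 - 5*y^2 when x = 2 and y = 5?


x^2 - d*y^2
= 2^2 - 5*5^2
= 4 - 125
= -121

-121


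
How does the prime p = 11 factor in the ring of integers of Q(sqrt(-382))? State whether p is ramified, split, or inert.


K = Q(sqrt(-382)). Since d mod 4 = 2, disc(K) = -1528.
Check p | disc: -1528 mod 11 = 1.
p does not divide disc. Compute Legendre symbol (d/p):
3^((11-1)/2) mod 11 = 1
(d/p) = 1, so p splits: (p) = P*P' with e=1, f=1, g=2.
Therefore p is split.

split


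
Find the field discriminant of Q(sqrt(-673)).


For K = Q(sqrt(d)) with d squarefree: disc(K) = d if d = 1 mod 4, and disc(K) = 4d if d = 2 or 3 mod 4.
Here d = -673, and d mod 4 = 3.
d = 3 mod 4, not 1 (O_K = Z[sqrt(d)]), so disc(K) = 4d = 4 * (-673) = -2692

-2692


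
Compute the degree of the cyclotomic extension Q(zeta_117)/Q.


The degree equals Euler's totient phi(117).
117 = 3^2 * 13
phi(117) = 72

72


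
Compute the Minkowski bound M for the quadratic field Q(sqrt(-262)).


d = -262, d mod 4 = 2, so disc(K) = 4d = -1048; |disc(K)| = 1048
Imaginary quadratic field, so n = 2, s = r2 = 1, r1 = 0
M = (n!/n^n) * (4/pi)^s * sqrt(|disc(K)|) = (2!/2^2) * (4/pi)^1 * sqrt(1048)
= 0.5 * 1.273240 * 32.372828
= 20.6092

20.6092


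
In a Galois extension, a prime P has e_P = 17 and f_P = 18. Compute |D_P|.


|D_P| = e * f
= 17 * 18
= 306

306


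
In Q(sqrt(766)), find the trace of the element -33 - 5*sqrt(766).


Tr(a + b*sqrt(d)) = (a + b*sqrt(d)) + (a - b*sqrt(d)) = 2a
= 2 * (-33)
= -66

-66


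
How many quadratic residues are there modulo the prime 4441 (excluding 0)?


For prime p, the number of non-zero quadratic residues is (p-1)/2.
= (4441-1)/2
= 2220

2220


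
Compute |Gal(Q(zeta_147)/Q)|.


|Gal(Q(zeta_147)/Q)| = phi(147)
= 84

84


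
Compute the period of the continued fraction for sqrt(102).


Run the CF algorithm for sqrt(102).
a_0 = floor(sqrt(102)) = 10; set m_0=0, q_0=1.
Recurrence: m' = q*a - m,  q' = (d - m'^2)/q,  a' = floor((a_0 + m')/q').
  step 1: m=10, q=2, a=10
  step 2: m=10, q=1, a=20
a_2 = 2*a_0 = 20, so the period closes here.
sqrt(102) = [10; 10, 20]
Period length = 2

2


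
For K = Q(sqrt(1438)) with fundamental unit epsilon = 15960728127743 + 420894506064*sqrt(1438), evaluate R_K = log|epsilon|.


epsilon = 15960728127743 + 420894506064*sqrt(1438)
= 3.1921e+13
R = ln(3.1921e+13)
= 31.0943

31.0943


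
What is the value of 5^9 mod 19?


p = 19 is prime and the exponent is (p-1)/2 = 9, so by Euler's criterion 5^9 = (5/19) = +1 or -1 mod 19.
Compute by square-and-multiply:
  9 = 8 + 1 (binary 1001)
  Repeated squaring mod 19: 5^1 = 5, 5^2 = 6, 5^4 = 17, 5^8 = 4
  5^9 = 5^8 * 5^1 = 4 * 5 mod 19
    4 * 5 = 20 = 1 mod 19
  5^9 = 1 mod 19
Result 1: 5 is a quadratic residue mod 19.
5^9 mod 19 = 1

1


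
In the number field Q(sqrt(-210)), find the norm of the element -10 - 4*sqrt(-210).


N(a + b*sqrt(d)) = a^2 - d*b^2
= (-10)^2 - (-210)*(-4)^2
= 100 + 3360
= 3460

3460


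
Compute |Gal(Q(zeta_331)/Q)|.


|Gal(Q(zeta_331)/Q)| = phi(331)
= 330

330


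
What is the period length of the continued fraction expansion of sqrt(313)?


Run the CF algorithm for sqrt(313).
a_0 = floor(sqrt(313)) = 17; set m_0=0, q_0=1.
Recurrence: m' = q*a - m,  q' = (d - m'^2)/q,  a' = floor((a_0 + m')/q').
  step 1: m=17, q=24, a=1
  step 2: m=7, q=11, a=2
  step 3: m=15, q=8, a=4
  step 4: m=17, q=3, a=11
  step 5: m=16, q=19, a=1
  step 6: m=3, q=16, a=1
  step 7: m=13, q=9, a=3
  step 8: m=14, q=13, a=2
  step 9: m=12, q=13, a=2
  step 10: m=14, q=9, a=3
  step 11: m=13, q=16, a=1
  step 12: m=3, q=19, a=1
  step 13: m=16, q=3, a=11
  step 14: m=17, q=8, a=4
  step 15: m=15, q=11, a=2
  step 16: m=7, q=24, a=1
  step 17: m=17, q=1, a=34
a_17 = 2*a_0 = 34, so the period closes here.
sqrt(313) = [17; 1, 2, 4, 11, 1, 1, 3, 2, 2, 3, 1, 1, 11, 4, 2, 1, 34]
Period length = 17

17


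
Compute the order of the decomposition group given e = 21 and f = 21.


|D_P| = e * f
= 21 * 21
= 441

441


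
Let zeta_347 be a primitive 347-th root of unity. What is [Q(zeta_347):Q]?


The degree equals Euler's totient phi(347).
347 = 347
phi(347) = 346

346


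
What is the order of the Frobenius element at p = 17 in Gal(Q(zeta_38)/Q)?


The Frobenius at p in Gal(Q(zeta_n)/Q) = (Z/nZ)* is the class of p, so its order is ord_38(17), the smallest k >= 1 with 17^k = 1 mod 38.
n = 38 = 2 * 19, phi(38) = 18; the order divides phi(n).
Divisors of 18: 1, 2, 3, 6, 9, 18
Repeated squaring mod 38: 17^1 = 17, 17^2 = 23, 17^4 = 35, 17^8 = 9, 17^16 = 5
Test divisors in increasing order:
  k=1: 17^1 = 17 mod 38
  k=2: 17^2 = 23 mod 38
  k=3: 17^3 = 23 * 17 = 11 mod 38
  k=6: 17^6 = 35 * 23 = 7 mod 38
  k=9: 17^9 = 9 * 17 = 1 mod 38  <- first divisor giving 1
Order = 9

9


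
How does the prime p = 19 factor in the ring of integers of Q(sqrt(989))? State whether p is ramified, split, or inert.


K = Q(sqrt(989)). Since d mod 4 = 1, disc(K) = 989.
Check p | disc: 989 mod 19 = 1.
p does not divide disc. Compute Legendre symbol (d/p):
1^((19-1)/2) mod 19 = 1
(d/p) = 1, so p splits: (p) = P*P' with e=1, f=1, g=2.
Therefore p is split.

split


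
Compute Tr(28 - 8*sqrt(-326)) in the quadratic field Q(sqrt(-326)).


Tr(a + b*sqrt(d)) = (a + b*sqrt(d)) + (a - b*sqrt(d)) = 2a
= 2 * (28)
= 56

56


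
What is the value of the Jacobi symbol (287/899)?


Compute (287/899) via quadratic reciprocity:
  reciprocity: (287/899) -> -(899/287)
  reduce: (38/287)
  pull out 2: (2/287) = +1  (since 287 mod 8 = 7)
  reciprocity: (19/287) -> -(287/19)
  reduce: (2/19)
  pull out 2: (2/19) = -1  (since 19 mod 8 = 3)
  (1/19) = 1
Product of signs = -1

-1


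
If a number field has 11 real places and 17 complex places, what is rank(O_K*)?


By Dirichlet's unit theorem:
rank = r1 + r2 - 1
= 11 + 17 - 1
= 27

27


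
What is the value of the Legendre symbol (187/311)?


p = 311 is prime, so compute (187/311) with the reciprocity algorithm (Jacobi-symbol steps: pull out 2s via (2/n), flip via reciprocity, reduce):
  reciprocity: (187/311) -> -(311/187)
  reduce: (124/187)
  pull out 2: (2/187) = -1  (since 187 mod 8 = 3)
  pull out 2: (2/187) = -1  (since 187 mod 8 = 3)
  reciprocity: (31/187) -> -(187/31)
  reduce: (1/31)
  (1/31) = 1
Product of signs = 1
(187/311) = 1

1


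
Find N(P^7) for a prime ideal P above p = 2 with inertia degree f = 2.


N(P^a) = p^(a*f)
= 2^(7*2)
= 2^14
= 16384

16384


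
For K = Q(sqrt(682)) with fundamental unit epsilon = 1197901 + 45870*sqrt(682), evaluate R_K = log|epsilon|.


epsilon = 1197901 + 45870*sqrt(682)
= 2.3958e+06
R = ln(2.3958e+06)
= 14.6892

14.6892


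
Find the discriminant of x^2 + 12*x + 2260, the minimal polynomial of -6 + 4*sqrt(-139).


The element -6 + 4*sqrt(-139) has minimal polynomial:
x^2 + 12*x + 2260
Discriminant = (12)^2 - 4*(2260)
= 144 - 9040
= -8896

-8896


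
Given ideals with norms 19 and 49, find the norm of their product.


N(IJ) = N(I) * N(J)
= 19 * 49
= 931

931


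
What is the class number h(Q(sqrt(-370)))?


K = Q(sqrt(-370)). d mod 4 = 2, so D = disc(K) = 4d = -1480
h(K) equals the number of primitive reduced positive-definite forms (a, b, c) = a*x^2 + b*x*y + c*y^2 with b^2 - 4ac = D,
where reduced means |b| <= a <= c, with b >= 0 whenever |b| = a or a = c, and primitive means gcd(a, b, c) = 1.
Reduced forces 3a^2 <= |D| = 1480, so 1 <= a <= 22; b must have the parity of D, and c = (b^2 - D)/(4a) must be an integer >= a.
Enumerate a = 1..22, b in [-a, a]:
  a=1: (1, 0, 370)  [1]
  a=2: (2, 0, 185)  [1]
  a=3..4: none
  a=5: (5, 0, 74)  [1]
  a=6: none
  a=7: (7, -2, 53), (7, 2, 53)  [2]
  a=8..9: none
  a=10: (10, 0, 37)  [1]
  a=11: (11, -4, 34), (11, 4, 34)  [2]
  a=12..13: none
  a=14: (14, -12, 29), (14, 12, 29)  [2]
  a=15..16: none
  a=17: (17, -4, 22), (17, 4, 22)  [2]
  a=18..22: none
Total reduced forms: 1 + 1 + 1 + 2 + 1 + 2 + 2 + 2 = 12
h = 12

12


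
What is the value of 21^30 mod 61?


p = 61 is prime and the exponent is (p-1)/2 = 30, so by Euler's criterion 21^30 = (21/61) = +1 or -1 mod 61.
Compute by square-and-multiply:
  30 = 16 + 8 + 4 + 2 (binary 11110)
  Repeated squaring mod 61: 21^1 = 21, 21^2 = 14, 21^4 = 13, 21^8 = 47, 21^16 = 13
  21^30 = 21^16 * 21^8 * 21^4 * 21^2 = 13 * 47 * 13 * 14 mod 61
    13 * 47 = 611 = 1 mod 61
    1 * 13 = 13 = 13 mod 61
    13 * 14 = 182 = 60 mod 61
  21^30 = 60 mod 61
Result 60 = p - 1 = -1 mod 61: 21 is a quadratic non-residue mod 61. As a residue in [0, p-1] the value is 60.
21^30 mod 61 = 60

60


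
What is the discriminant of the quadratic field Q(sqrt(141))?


For K = Q(sqrt(d)) with d squarefree: disc(K) = d if d = 1 mod 4, and disc(K) = 4d if d = 2 or 3 mod 4.
Here d = 141, and d mod 4 = 1.
d = 1 mod 4 (O_K = Z[(1+sqrt(d))/2]), so disc(K) = d = 141

141


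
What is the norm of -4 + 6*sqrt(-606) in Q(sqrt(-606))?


N(a + b*sqrt(d)) = a^2 - d*b^2
= (-4)^2 - (-606)*(6)^2
= 16 + 21816
= 21832

21832


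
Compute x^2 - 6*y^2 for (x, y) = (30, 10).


x^2 - d*y^2
= 30^2 - 6*10^2
= 900 - 600
= 300

300


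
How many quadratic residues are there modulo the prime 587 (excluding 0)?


For prime p, the number of non-zero quadratic residues is (p-1)/2.
= (587-1)/2
= 293

293


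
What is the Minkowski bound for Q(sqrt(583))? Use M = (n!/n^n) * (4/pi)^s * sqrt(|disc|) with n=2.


d = 583, d mod 4 = 3, so disc(K) = 4d = 2332; |disc(K)| = 2332
Real quadratic field, so n = 2, s = r2 = 0, r1 = 2
M = (n!/n^n) * (4/pi)^s * sqrt(|disc(K)|) = (2!/2^2) * (4/pi)^0 * sqrt(2332)
= 0.5 * 1.000000 * 48.290786
= 24.1454

24.1454


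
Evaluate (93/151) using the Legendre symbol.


p = 151 is prime, so compute (93/151) with the reciprocity algorithm (Jacobi-symbol steps: pull out 2s via (2/n), flip via reciprocity, reduce):
  reciprocity: (93/151) -> +(151/93)
  reduce: (58/93)
  pull out 2: (2/93) = -1  (since 93 mod 8 = 5)
  reciprocity: (29/93) -> +(93/29)
  reduce: (6/29)
  pull out 2: (2/29) = -1  (since 29 mod 8 = 5)
  reciprocity: (3/29) -> +(29/3)
  reduce: (2/3)
  pull out 2: (2/3) = -1  (since 3 mod 8 = 3)
  (1/3) = 1
Product of signs = -1
(93/151) = -1

-1


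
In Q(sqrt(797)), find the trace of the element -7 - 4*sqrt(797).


Tr(a + b*sqrt(d)) = (a + b*sqrt(d)) + (a - b*sqrt(d)) = 2a
= 2 * (-7)
= -14

-14


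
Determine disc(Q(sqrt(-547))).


For K = Q(sqrt(d)) with d squarefree: disc(K) = d if d = 1 mod 4, and disc(K) = 4d if d = 2 or 3 mod 4.
Here d = -547, and d mod 4 = 1.
d = 1 mod 4 (O_K = Z[(1+sqrt(d))/2]), so disc(K) = d = -547

-547


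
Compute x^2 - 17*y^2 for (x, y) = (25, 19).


x^2 - d*y^2
= 25^2 - 17*19^2
= 625 - 6137
= -5512

-5512


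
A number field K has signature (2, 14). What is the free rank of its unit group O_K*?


By Dirichlet's unit theorem:
rank = r1 + r2 - 1
= 2 + 14 - 1
= 15

15


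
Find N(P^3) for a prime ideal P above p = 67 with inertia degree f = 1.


N(P^a) = p^(a*f)
= 67^(3*1)
= 67^3
= 300763

300763


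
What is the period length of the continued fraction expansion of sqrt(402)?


Run the CF algorithm for sqrt(402).
a_0 = floor(sqrt(402)) = 20; set m_0=0, q_0=1.
Recurrence: m' = q*a - m,  q' = (d - m'^2)/q,  a' = floor((a_0 + m')/q').
  step 1: m=20, q=2, a=20
  step 2: m=20, q=1, a=40
a_2 = 2*a_0 = 40, so the period closes here.
sqrt(402) = [20; 20, 40]
Period length = 2

2


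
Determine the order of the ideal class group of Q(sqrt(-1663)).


K = Q(sqrt(-1663)). d mod 4 = 1, so D = disc(K) = d = -1663
h(K) equals the number of primitive reduced positive-definite forms (a, b, c) = a*x^2 + b*x*y + c*y^2 with b^2 - 4ac = D,
where reduced means |b| <= a <= c, with b >= 0 whenever |b| = a or a = c, and primitive means gcd(a, b, c) = 1.
Reduced forces 3a^2 <= |D| = 1663, so 1 <= a <= 23; b must have the parity of D, and c = (b^2 - D)/(4a) must be an integer >= a.
Enumerate a = 1..23, b in [-a, a]:
  a=1: (1, 1, 416)  [1]
  a=2: (2, -1, 208), (2, 1, 208)  [2]
  a=3: none
  a=4: (4, -1, 104), (4, 1, 104)  [2]
  a=5..7: none
  a=8: (8, -1, 52), (8, 1, 52)  [2]
  a=9..10: none
  a=11: (11, -3, 38), (11, 3, 38)  [2]
  a=12: none
  a=13: (13, -1, 32), (13, 1, 32)  [2]
  a=14..15: none
  a=16: (16, -1, 26), (16, 1, 26)  [2]
  a=17..18: none
  a=19: (19, -3, 22), (19, 3, 22)  [2]
  a=20..21: none
  a=22: (22, -19, 23), (22, 19, 23)  [2]
  a=23: none
Total reduced forms: 1 + 2 + 2 + 2 + 2 + 2 + 2 + 2 + 2 = 17
h = 17

17


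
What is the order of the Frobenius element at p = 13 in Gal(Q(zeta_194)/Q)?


The Frobenius at p in Gal(Q(zeta_n)/Q) = (Z/nZ)* is the class of p, so its order is ord_194(13), the smallest k >= 1 with 13^k = 1 mod 194.
n = 194 = 2 * 97, phi(194) = 96; the order divides phi(n).
Divisors of 96: 1, 2, 3, 4, 6, 8, 12, 16, 24, 32, 48, 96
Repeated squaring mod 194: 13^1 = 13, 13^2 = 169, 13^4 = 43, 13^8 = 103, 13^16 = 133, 13^32 = 35, 13^64 = 61
Test divisors in increasing order:
  k=1: 13^1 = 13 mod 194
  k=2: 13^2 = 169 mod 194
  k=3: 13^3 = 169 * 13 = 63 mod 194
  k=4: 13^4 = 43 mod 194
  k=6: 13^6 = 43 * 169 = 89 mod 194
  k=8: 13^8 = 103 mod 194
  k=12: 13^12 = 103 * 43 = 161 mod 194
  k=16: 13^16 = 133 mod 194
  k=24: 13^24 = 133 * 103 = 119 mod 194
  k=32: 13^32 = 35 mod 194
  k=48: 13^48 = 35 * 133 = 193 mod 194
  k=96: 13^96 = 61 * 35 = 1 mod 194  <- first divisor giving 1
Order = 96

96


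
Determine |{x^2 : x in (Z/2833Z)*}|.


For prime p, the number of non-zero quadratic residues is (p-1)/2.
= (2833-1)/2
= 1416

1416


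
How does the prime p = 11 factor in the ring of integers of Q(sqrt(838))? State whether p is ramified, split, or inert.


K = Q(sqrt(838)). Since d mod 4 = 2, disc(K) = 3352.
Check p | disc: 3352 mod 11 = 8.
p does not divide disc. Compute Legendre symbol (d/p):
2^((11-1)/2) mod 11 = -1
(d/p) = -1, so p is inert: (p) stays prime with e=1, f=2, g=1.
Therefore p is inert.

inert


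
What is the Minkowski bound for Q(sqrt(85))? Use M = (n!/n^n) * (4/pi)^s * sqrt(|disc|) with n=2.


d = 85, d mod 4 = 1, so disc(K) = d = 85; |disc(K)| = 85
Real quadratic field, so n = 2, s = r2 = 0, r1 = 2
M = (n!/n^n) * (4/pi)^s * sqrt(|disc(K)|) = (2!/2^2) * (4/pi)^0 * sqrt(85)
= 0.5 * 1.000000 * 9.219544
= 4.6098

4.6098


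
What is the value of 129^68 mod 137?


p = 137 is prime and the exponent is (p-1)/2 = 68, so by Euler's criterion 129^68 = (129/137) = +1 or -1 mod 137.
Compute by square-and-multiply:
  68 = 64 + 4 (binary 1000100)
  Repeated squaring mod 137: 129^1 = 129, 129^2 = 64, 129^4 = 123, 129^8 = 59, 129^16 = 56, 129^32 = 122, 129^64 = 88
  129^68 = 129^64 * 129^4 = 88 * 123 mod 137
    88 * 123 = 10824 = 1 mod 137
  129^68 = 1 mod 137
Result 1: 129 is a quadratic residue mod 137.
129^68 mod 137 = 1

1


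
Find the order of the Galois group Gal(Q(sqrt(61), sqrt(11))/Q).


The 2 square roots of distinct primes are multiplicatively independent over Q,
so [K:Q] = 2^2 and Gal(K/Q) is isomorphic to (Z/2Z)^2.
|Gal| = 2^2 = 4

4


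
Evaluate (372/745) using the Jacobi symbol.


Compute (372/745) via quadratic reciprocity:
  pull out 2: (2/745) = +1  (since 745 mod 8 = 1)
  pull out 2: (2/745) = +1  (since 745 mod 8 = 1)
  reciprocity: (93/745) -> +(745/93)
  reduce: (1/93)
  (1/93) = 1
Product of signs = 1

1


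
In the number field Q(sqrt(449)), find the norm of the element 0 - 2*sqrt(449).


N(a + b*sqrt(d)) = a^2 - d*b^2
= (0)^2 - (449)*(-2)^2
= 0 - 1796
= -1796

-1796


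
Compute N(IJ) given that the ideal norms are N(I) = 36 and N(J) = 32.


N(IJ) = N(I) * N(J)
= 36 * 32
= 1152

1152


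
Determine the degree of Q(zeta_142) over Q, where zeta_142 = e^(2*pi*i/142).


The degree equals Euler's totient phi(142).
142 = 2 * 71
phi(142) = 70

70


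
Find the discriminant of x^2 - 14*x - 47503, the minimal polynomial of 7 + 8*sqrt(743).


The element 7 + 8*sqrt(743) has minimal polynomial:
x^2 - 14*x - 47503
Discriminant = (-14)^2 - 4*(-47503)
= 196 + 190012
= 190208

190208


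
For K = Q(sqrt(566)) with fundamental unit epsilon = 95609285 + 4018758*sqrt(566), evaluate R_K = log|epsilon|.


epsilon = 95609285 + 4018758*sqrt(566)
= 1.9122e+08
R = ln(1.9122e+08)
= 19.0689

19.0689


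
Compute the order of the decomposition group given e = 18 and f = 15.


|D_P| = e * f
= 18 * 15
= 270

270


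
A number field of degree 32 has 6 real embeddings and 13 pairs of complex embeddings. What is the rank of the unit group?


By Dirichlet's unit theorem:
rank = r1 + r2 - 1
= 6 + 13 - 1
= 18

18


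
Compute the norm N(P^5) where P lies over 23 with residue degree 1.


N(P^a) = p^(a*f)
= 23^(5*1)
= 23^5
= 6436343

6436343


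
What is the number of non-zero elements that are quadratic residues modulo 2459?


For prime p, the number of non-zero quadratic residues is (p-1)/2.
= (2459-1)/2
= 1229

1229


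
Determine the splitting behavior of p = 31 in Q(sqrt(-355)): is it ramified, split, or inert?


K = Q(sqrt(-355)). Since d mod 4 = 1, disc(K) = -355.
Check p | disc: -355 mod 31 = 17.
p does not divide disc. Compute Legendre symbol (d/p):
17^((31-1)/2) mod 31 = -1
(d/p) = -1, so p is inert: (p) stays prime with e=1, f=2, g=1.
Therefore p is inert.

inert


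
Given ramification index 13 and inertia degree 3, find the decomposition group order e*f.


|D_P| = e * f
= 13 * 3
= 39

39


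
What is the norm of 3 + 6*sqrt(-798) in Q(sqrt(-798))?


N(a + b*sqrt(d)) = a^2 - d*b^2
= (3)^2 - (-798)*(6)^2
= 9 + 28728
= 28737

28737


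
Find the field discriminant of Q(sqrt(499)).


For K = Q(sqrt(d)) with d squarefree: disc(K) = d if d = 1 mod 4, and disc(K) = 4d if d = 2 or 3 mod 4.
Here d = 499, and d mod 4 = 3.
d = 3 mod 4, not 1 (O_K = Z[sqrt(d)]), so disc(K) = 4d = 4 * (499) = 1996

1996


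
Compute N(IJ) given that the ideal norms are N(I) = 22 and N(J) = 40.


N(IJ) = N(I) * N(J)
= 22 * 40
= 880

880


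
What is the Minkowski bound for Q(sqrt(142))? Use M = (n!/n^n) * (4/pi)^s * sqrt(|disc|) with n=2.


d = 142, d mod 4 = 2, so disc(K) = 4d = 568; |disc(K)| = 568
Real quadratic field, so n = 2, s = r2 = 0, r1 = 2
M = (n!/n^n) * (4/pi)^s * sqrt(|disc(K)|) = (2!/2^2) * (4/pi)^0 * sqrt(568)
= 0.5 * 1.000000 * 23.832751
= 11.9164

11.9164


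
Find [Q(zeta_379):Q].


The degree equals Euler's totient phi(379).
379 = 379
phi(379) = 378

378


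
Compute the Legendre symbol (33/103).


p = 103 is prime, so compute (33/103) with the reciprocity algorithm (Jacobi-symbol steps: pull out 2s via (2/n), flip via reciprocity, reduce):
  reciprocity: (33/103) -> +(103/33)
  reduce: (4/33)
  pull out 2: (2/33) = +1  (since 33 mod 8 = 1)
  pull out 2: (2/33) = +1  (since 33 mod 8 = 1)
  (1/33) = 1
Product of signs = 1
(33/103) = 1

1


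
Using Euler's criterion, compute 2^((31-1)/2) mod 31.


p = 31 is prime and the exponent is (p-1)/2 = 15, so by Euler's criterion 2^15 = (2/31) = +1 or -1 mod 31.
Compute by square-and-multiply:
  15 = 8 + 4 + 2 + 1 (binary 1111)
  Repeated squaring mod 31: 2^1 = 2, 2^2 = 4, 2^4 = 16, 2^8 = 8
  2^15 = 2^8 * 2^4 * 2^2 * 2^1 = 8 * 16 * 4 * 2 mod 31
    8 * 16 = 128 = 4 mod 31
    4 * 4 = 16 = 16 mod 31
    16 * 2 = 32 = 1 mod 31
  2^15 = 1 mod 31
Result 1: 2 is a quadratic residue mod 31.
2^15 mod 31 = 1

1


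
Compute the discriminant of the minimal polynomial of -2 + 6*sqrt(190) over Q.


The element -2 + 6*sqrt(190) has minimal polynomial:
x^2 + 4*x - 6836
Discriminant = (4)^2 - 4*(-6836)
= 16 + 27344
= 27360

27360


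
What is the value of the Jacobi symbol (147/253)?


Compute (147/253) via quadratic reciprocity:
  reciprocity: (147/253) -> +(253/147)
  reduce: (106/147)
  pull out 2: (2/147) = -1  (since 147 mod 8 = 3)
  reciprocity: (53/147) -> +(147/53)
  reduce: (41/53)
  reciprocity: (41/53) -> +(53/41)
  reduce: (12/41)
  pull out 2: (2/41) = +1  (since 41 mod 8 = 1)
  pull out 2: (2/41) = +1  (since 41 mod 8 = 1)
  reciprocity: (3/41) -> +(41/3)
  reduce: (2/3)
  pull out 2: (2/3) = -1  (since 3 mod 8 = 3)
  (1/3) = 1
Product of signs = 1

1


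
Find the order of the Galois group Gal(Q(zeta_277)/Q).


|Gal(Q(zeta_277)/Q)| = phi(277)
= 276

276


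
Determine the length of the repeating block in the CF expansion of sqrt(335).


Run the CF algorithm for sqrt(335).
a_0 = floor(sqrt(335)) = 18; set m_0=0, q_0=1.
Recurrence: m' = q*a - m,  q' = (d - m'^2)/q,  a' = floor((a_0 + m')/q').
  step 1: m=18, q=11, a=3
  step 2: m=15, q=10, a=3
  step 3: m=15, q=11, a=3
  step 4: m=18, q=1, a=36
a_4 = 2*a_0 = 36, so the period closes here.
sqrt(335) = [18; 3, 3, 3, 36]
Period length = 4

4


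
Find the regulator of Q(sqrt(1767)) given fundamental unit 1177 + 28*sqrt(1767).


epsilon = 1177 + 28*sqrt(1767)
= 2353.9996
R = ln(2353.9996)
= 7.7639

7.7639


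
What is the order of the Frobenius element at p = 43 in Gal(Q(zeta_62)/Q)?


The Frobenius at p in Gal(Q(zeta_n)/Q) = (Z/nZ)* is the class of p, so its order is ord_62(43), the smallest k >= 1 with 43^k = 1 mod 62.
n = 62 = 2 * 31, phi(62) = 30; the order divides phi(n).
Divisors of 30: 1, 2, 3, 5, 6, 10, 15, 30
Repeated squaring mod 62: 43^1 = 43, 43^2 = 51, 43^4 = 59, 43^8 = 9, 43^16 = 19
Test divisors in increasing order:
  k=1: 43^1 = 43 mod 62
  k=2: 43^2 = 51 mod 62
  k=3: 43^3 = 51 * 43 = 23 mod 62
  k=5: 43^5 = 59 * 43 = 57 mod 62
  k=6: 43^6 = 59 * 51 = 33 mod 62
  k=10: 43^10 = 9 * 51 = 25 mod 62
  k=15: 43^15 = 9 * 59 * 51 * 43 = 61 mod 62
  k=30: 43^30 = 19 * 9 * 59 * 51 = 1 mod 62  <- first divisor giving 1
Order = 30

30


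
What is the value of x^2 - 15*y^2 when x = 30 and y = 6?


x^2 - d*y^2
= 30^2 - 15*6^2
= 900 - 540
= 360

360


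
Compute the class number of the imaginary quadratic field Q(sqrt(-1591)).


K = Q(sqrt(-1591)). d mod 4 = 1, so D = disc(K) = d = -1591
h(K) equals the number of primitive reduced positive-definite forms (a, b, c) = a*x^2 + b*x*y + c*y^2 with b^2 - 4ac = D,
where reduced means |b| <= a <= c, with b >= 0 whenever |b| = a or a = c, and primitive means gcd(a, b, c) = 1.
Reduced forces 3a^2 <= |D| = 1591, so 1 <= a <= 23; b must have the parity of D, and c = (b^2 - D)/(4a) must be an integer >= a.
Enumerate a = 1..23, b in [-a, a]:
  a=1: (1, 1, 398)  [1]
  a=2: (2, -1, 199), (2, 1, 199)  [2]
  a=3: none
  a=4: (4, -3, 100), (4, 3, 100)  [2]
  a=5: (5, -3, 80), (5, 3, 80)  [2]
  a=6..7: none
  a=8: (8, -3, 50), (8, 3, 50)  [2]
  a=9: none
  a=10: (10, -7, 41), (10, -3, 40), (10, 3, 40), (10, 7, 41)  [4]
  a=11: (11, -9, 38), (11, 9, 38)  [2]
  a=12..15: none
  a=16: (16, -3, 25), (16, 3, 25)  [2]
  a=17..18: none
  a=19: (19, -9, 22), (19, 9, 22)  [2]
  a=20: (20, -13, 22), (20, 3, 20), (20, 13, 22)  [3]
  a=21..23: none
Total reduced forms: 1 + 2 + 2 + 2 + 2 + 4 + 2 + 2 + 2 + 3 = 22
h = 22

22


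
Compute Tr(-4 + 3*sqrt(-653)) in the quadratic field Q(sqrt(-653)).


Tr(a + b*sqrt(d)) = (a + b*sqrt(d)) + (a - b*sqrt(d)) = 2a
= 2 * (-4)
= -8

-8


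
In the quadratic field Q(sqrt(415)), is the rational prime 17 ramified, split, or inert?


K = Q(sqrt(415)). Since d mod 4 = 3, disc(K) = 1660.
Check p | disc: 1660 mod 17 = 11.
p does not divide disc. Compute Legendre symbol (d/p):
7^((17-1)/2) mod 17 = -1
(d/p) = -1, so p is inert: (p) stays prime with e=1, f=2, g=1.
Therefore p is inert.

inert


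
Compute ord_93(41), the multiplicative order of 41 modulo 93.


We want ord_93(41), the smallest k >= 1 with 41^k = 1 mod 93.
n = 93 = 3 * 31, phi(93) = 60; the order divides phi(n).
Divisors of 60: 1, 2, 3, 4, 5, 6, 10, 12, 15, 20, 30, 60
Repeated squaring mod 93: 41^1 = 41, 41^2 = 7, 41^4 = 49, 41^8 = 76, 41^16 = 10, 41^32 = 7
Test divisors in increasing order:
  k=1: 41^1 = 41 mod 93
  k=2: 41^2 = 7 mod 93
  k=3: 41^3 = 7 * 41 = 8 mod 93
  k=4: 41^4 = 49 mod 93
  k=5: 41^5 = 49 * 41 = 56 mod 93
  k=6: 41^6 = 49 * 7 = 64 mod 93
  k=10: 41^10 = 76 * 7 = 67 mod 93
  k=12: 41^12 = 76 * 49 = 4 mod 93
  k=15: 41^15 = 76 * 49 * 7 * 41 = 32 mod 93
  k=20: 41^20 = 10 * 49 = 25 mod 93
  k=30: 41^30 = 10 * 76 * 49 * 7 = 1 mod 93  <- first divisor giving 1
Order = 30

30


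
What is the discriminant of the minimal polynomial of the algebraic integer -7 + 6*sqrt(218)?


The element -7 + 6*sqrt(218) has minimal polynomial:
x^2 + 14*x - 7799
Discriminant = (14)^2 - 4*(-7799)
= 196 + 31196
= 31392

31392


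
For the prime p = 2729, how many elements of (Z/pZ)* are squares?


For prime p, the number of non-zero quadratic residues is (p-1)/2.
= (2729-1)/2
= 1364

1364


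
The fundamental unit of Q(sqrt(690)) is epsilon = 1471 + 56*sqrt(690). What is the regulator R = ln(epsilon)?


epsilon = 1471 + 56*sqrt(690)
= 2941.9997
R = ln(2941.9997)
= 7.9868

7.9868


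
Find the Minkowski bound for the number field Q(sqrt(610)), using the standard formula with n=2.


d = 610, d mod 4 = 2, so disc(K) = 4d = 2440; |disc(K)| = 2440
Real quadratic field, so n = 2, s = r2 = 0, r1 = 2
M = (n!/n^n) * (4/pi)^s * sqrt(|disc(K)|) = (2!/2^2) * (4/pi)^0 * sqrt(2440)
= 0.5 * 1.000000 * 49.396356
= 24.6982

24.6982


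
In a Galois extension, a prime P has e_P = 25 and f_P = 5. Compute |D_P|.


|D_P| = e * f
= 25 * 5
= 125

125


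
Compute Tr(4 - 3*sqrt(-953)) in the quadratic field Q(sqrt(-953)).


Tr(a + b*sqrt(d)) = (a + b*sqrt(d)) + (a - b*sqrt(d)) = 2a
= 2 * (4)
= 8

8


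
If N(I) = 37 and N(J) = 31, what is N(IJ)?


N(IJ) = N(I) * N(J)
= 37 * 31
= 1147

1147


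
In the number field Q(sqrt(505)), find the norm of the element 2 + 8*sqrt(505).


N(a + b*sqrt(d)) = a^2 - d*b^2
= (2)^2 - (505)*(8)^2
= 4 - 32320
= -32316

-32316


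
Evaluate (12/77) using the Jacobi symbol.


Compute (12/77) via quadratic reciprocity:
  pull out 2: (2/77) = -1  (since 77 mod 8 = 5)
  pull out 2: (2/77) = -1  (since 77 mod 8 = 5)
  reciprocity: (3/77) -> +(77/3)
  reduce: (2/3)
  pull out 2: (2/3) = -1  (since 3 mod 8 = 3)
  (1/3) = 1
Product of signs = -1

-1
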